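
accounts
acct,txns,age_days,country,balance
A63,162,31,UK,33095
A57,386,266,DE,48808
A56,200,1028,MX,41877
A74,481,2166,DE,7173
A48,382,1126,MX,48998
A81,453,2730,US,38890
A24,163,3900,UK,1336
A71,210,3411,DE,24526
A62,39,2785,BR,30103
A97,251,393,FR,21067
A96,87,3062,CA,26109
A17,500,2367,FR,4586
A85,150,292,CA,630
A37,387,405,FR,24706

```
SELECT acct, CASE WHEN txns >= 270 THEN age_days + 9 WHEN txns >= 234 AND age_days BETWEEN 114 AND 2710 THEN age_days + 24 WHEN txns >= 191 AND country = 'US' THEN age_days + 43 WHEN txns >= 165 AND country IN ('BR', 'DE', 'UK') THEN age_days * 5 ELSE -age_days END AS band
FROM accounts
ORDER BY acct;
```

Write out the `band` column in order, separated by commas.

acct=A17: txns >= 270 → 2376
acct=A24: ELSE → -3900
acct=A37: txns >= 270 → 414
acct=A48: txns >= 270 → 1135
acct=A56: ELSE → -1028
acct=A57: txns >= 270 → 275
acct=A62: ELSE → -2785
acct=A63: ELSE → -31
acct=A71: txns >= 165 AND country IN ('BR', 'DE', 'UK') → 17055
acct=A74: txns >= 270 → 2175
acct=A81: txns >= 270 → 2739
acct=A85: ELSE → -292
acct=A96: ELSE → -3062
acct=A97: txns >= 234 AND age_days BETWEEN 114 AND 2710 → 417

2376, -3900, 414, 1135, -1028, 275, -2785, -31, 17055, 2175, 2739, -292, -3062, 417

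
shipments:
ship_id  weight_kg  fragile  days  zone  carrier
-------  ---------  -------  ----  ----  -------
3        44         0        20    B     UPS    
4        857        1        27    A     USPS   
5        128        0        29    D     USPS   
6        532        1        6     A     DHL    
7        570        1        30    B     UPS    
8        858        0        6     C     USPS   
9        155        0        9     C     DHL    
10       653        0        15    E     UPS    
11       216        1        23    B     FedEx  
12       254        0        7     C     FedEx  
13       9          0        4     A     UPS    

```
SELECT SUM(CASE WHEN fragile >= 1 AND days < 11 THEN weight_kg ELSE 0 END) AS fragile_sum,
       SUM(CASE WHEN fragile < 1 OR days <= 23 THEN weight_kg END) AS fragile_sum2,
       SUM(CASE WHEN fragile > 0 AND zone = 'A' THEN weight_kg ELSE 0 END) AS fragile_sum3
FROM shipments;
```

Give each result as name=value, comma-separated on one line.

[fragile_sum: fragile >= 1 AND days < 11]
ship_id=3: ✗
ship_id=4: ✗
ship_id=5: ✗
ship_id=6: ✓ → 532
ship_id=7: ✗
ship_id=8: ✗
ship_id=9: ✗
ship_id=10: ✗
ship_id=11: ✗
ship_id=12: ✗
ship_id=13: ✗
fragile_sum = 532
—
[fragile_sum2: fragile < 1 OR days <= 23]
ship_id=3: ✓ → 44
ship_id=4: ✗
ship_id=5: ✓ → 128
ship_id=6: ✓ → 532
ship_id=7: ✗
ship_id=8: ✓ → 858
ship_id=9: ✓ → 155
ship_id=10: ✓ → 653
ship_id=11: ✓ → 216
ship_id=12: ✓ → 254
ship_id=13: ✓ → 9
fragile_sum2 = 44 + 128 + 532 + 858 + 155 + 653 + 216 + 254 + 9 = 2849
—
[fragile_sum3: fragile > 0 AND zone = 'A']
ship_id=3: ✗
ship_id=4: ✓ → 857
ship_id=5: ✗
ship_id=6: ✓ → 532
ship_id=7: ✗
ship_id=8: ✗
ship_id=9: ✗
ship_id=10: ✗
ship_id=11: ✗
ship_id=12: ✗
ship_id=13: ✗
fragile_sum3 = 857 + 532 = 1389

fragile_sum=532, fragile_sum2=2849, fragile_sum3=1389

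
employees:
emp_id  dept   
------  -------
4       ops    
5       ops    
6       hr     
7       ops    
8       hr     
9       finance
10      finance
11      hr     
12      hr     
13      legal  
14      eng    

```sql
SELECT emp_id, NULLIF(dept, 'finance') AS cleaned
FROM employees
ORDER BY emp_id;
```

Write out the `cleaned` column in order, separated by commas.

emp_id=4: dept=ops vs finance: differ → ops
emp_id=5: dept=ops vs finance: differ → ops
emp_id=6: dept=hr vs finance: differ → hr
emp_id=7: dept=ops vs finance: differ → ops
emp_id=8: dept=hr vs finance: differ → hr
emp_id=9: dept=finance vs finance: equal → NULL
emp_id=10: dept=finance vs finance: equal → NULL
emp_id=11: dept=hr vs finance: differ → hr
emp_id=12: dept=hr vs finance: differ → hr
emp_id=13: dept=legal vs finance: differ → legal
emp_id=14: dept=eng vs finance: differ → eng

ops, ops, hr, ops, hr, NULL, NULL, hr, hr, legal, eng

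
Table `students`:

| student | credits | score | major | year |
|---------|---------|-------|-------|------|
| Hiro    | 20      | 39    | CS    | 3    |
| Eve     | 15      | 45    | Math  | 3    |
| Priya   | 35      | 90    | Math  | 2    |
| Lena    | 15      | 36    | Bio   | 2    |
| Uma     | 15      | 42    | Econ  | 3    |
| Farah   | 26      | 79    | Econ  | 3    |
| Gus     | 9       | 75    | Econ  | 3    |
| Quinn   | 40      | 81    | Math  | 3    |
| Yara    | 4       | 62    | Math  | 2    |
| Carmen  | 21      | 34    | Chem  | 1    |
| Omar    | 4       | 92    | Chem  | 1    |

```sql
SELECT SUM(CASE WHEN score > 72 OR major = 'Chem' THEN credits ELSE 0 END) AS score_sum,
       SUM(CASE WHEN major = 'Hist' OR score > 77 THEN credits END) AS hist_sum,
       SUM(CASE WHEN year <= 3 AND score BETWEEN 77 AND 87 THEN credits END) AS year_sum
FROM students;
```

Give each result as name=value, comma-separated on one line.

score_sum=135, hist_sum=105, year_sum=66

[score_sum: score > 72 OR major = 'Chem']
student=Hiro: ✗
student=Eve: ✗
student=Priya: ✓ → 35
student=Lena: ✗
student=Uma: ✗
student=Farah: ✓ → 26
student=Gus: ✓ → 9
student=Quinn: ✓ → 40
student=Yara: ✗
student=Carmen: ✓ → 21
student=Omar: ✓ → 4
score_sum = 35 + 26 + 9 + 40 + 21 + 4 = 135
—
[hist_sum: major = 'Hist' OR score > 77]
student=Hiro: ✗
student=Eve: ✗
student=Priya: ✓ → 35
student=Lena: ✗
student=Uma: ✗
student=Farah: ✓ → 26
student=Gus: ✗
student=Quinn: ✓ → 40
student=Yara: ✗
student=Carmen: ✗
student=Omar: ✓ → 4
hist_sum = 35 + 26 + 40 + 4 = 105
—
[year_sum: year <= 3 AND score BETWEEN 77 AND 87]
student=Hiro: ✗
student=Eve: ✗
student=Priya: ✗
student=Lena: ✗
student=Uma: ✗
student=Farah: ✓ → 26
student=Gus: ✗
student=Quinn: ✓ → 40
student=Yara: ✗
student=Carmen: ✗
student=Omar: ✗
year_sum = 26 + 40 = 66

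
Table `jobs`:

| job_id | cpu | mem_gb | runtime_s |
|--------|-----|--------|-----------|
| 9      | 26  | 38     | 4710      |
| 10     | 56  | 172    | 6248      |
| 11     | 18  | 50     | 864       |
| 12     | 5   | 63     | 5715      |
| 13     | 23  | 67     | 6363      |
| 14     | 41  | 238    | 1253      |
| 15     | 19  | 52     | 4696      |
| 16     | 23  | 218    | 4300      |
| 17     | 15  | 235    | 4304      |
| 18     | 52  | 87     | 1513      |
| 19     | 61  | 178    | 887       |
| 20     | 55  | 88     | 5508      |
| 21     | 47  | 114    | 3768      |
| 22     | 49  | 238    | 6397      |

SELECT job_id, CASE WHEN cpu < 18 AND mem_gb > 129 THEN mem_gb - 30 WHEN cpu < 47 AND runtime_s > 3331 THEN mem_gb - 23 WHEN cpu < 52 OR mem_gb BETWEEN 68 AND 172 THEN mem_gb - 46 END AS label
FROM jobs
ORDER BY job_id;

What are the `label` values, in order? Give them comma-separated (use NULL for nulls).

job_id=9: cpu < 47 AND runtime_s > 3331 → 15
job_id=10: cpu < 52 OR mem_gb BETWEEN 68 AND 172 → 126
job_id=11: cpu < 52 OR mem_gb BETWEEN 68 AND 172 → 4
job_id=12: cpu < 47 AND runtime_s > 3331 → 40
job_id=13: cpu < 47 AND runtime_s > 3331 → 44
job_id=14: cpu < 52 OR mem_gb BETWEEN 68 AND 172 → 192
job_id=15: cpu < 47 AND runtime_s > 3331 → 29
job_id=16: cpu < 47 AND runtime_s > 3331 → 195
job_id=17: cpu < 18 AND mem_gb > 129 → 205
job_id=18: cpu < 52 OR mem_gb BETWEEN 68 AND 172 → 41
job_id=19: (no match → NULL) → NULL
job_id=20: cpu < 52 OR mem_gb BETWEEN 68 AND 172 → 42
job_id=21: cpu < 52 OR mem_gb BETWEEN 68 AND 172 → 68
job_id=22: cpu < 52 OR mem_gb BETWEEN 68 AND 172 → 192

15, 126, 4, 40, 44, 192, 29, 195, 205, 41, NULL, 42, 68, 192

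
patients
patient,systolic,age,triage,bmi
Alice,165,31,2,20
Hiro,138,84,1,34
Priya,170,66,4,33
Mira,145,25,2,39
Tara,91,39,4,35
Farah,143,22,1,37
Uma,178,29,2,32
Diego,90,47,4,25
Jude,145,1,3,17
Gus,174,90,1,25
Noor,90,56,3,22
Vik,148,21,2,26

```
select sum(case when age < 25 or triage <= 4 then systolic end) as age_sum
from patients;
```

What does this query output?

1677

patient=Alice: ✓ → 165
patient=Hiro: ✓ → 138
patient=Priya: ✓ → 170
patient=Mira: ✓ → 145
patient=Tara: ✓ → 91
patient=Farah: ✓ → 143
patient=Uma: ✓ → 178
patient=Diego: ✓ → 90
patient=Jude: ✓ → 145
patient=Gus: ✓ → 174
patient=Noor: ✓ → 90
patient=Vik: ✓ → 148
age_sum = 165 + 138 + 170 + 145 + 91 + 143 + 178 + 90 + 145 + 174 + 90 + 148 = 1677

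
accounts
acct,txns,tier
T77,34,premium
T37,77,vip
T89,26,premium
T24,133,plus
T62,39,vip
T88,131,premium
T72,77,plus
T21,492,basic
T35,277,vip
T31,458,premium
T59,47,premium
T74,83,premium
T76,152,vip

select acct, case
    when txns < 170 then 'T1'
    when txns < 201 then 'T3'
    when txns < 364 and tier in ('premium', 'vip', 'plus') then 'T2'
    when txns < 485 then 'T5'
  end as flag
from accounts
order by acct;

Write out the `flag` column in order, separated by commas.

NULL, T1, T5, T2, T1, T1, T1, T1, T1, T1, T1, T1, T1

acct=T21: (no match → NULL) → NULL
acct=T24: txns < 170 → T1
acct=T31: txns < 485 → T5
acct=T35: txns < 364 and tier in ('premium', 'vip', 'plus') → T2
acct=T37: txns < 170 → T1
acct=T59: txns < 170 → T1
acct=T62: txns < 170 → T1
acct=T72: txns < 170 → T1
acct=T74: txns < 170 → T1
acct=T76: txns < 170 → T1
acct=T77: txns < 170 → T1
acct=T88: txns < 170 → T1
acct=T89: txns < 170 → T1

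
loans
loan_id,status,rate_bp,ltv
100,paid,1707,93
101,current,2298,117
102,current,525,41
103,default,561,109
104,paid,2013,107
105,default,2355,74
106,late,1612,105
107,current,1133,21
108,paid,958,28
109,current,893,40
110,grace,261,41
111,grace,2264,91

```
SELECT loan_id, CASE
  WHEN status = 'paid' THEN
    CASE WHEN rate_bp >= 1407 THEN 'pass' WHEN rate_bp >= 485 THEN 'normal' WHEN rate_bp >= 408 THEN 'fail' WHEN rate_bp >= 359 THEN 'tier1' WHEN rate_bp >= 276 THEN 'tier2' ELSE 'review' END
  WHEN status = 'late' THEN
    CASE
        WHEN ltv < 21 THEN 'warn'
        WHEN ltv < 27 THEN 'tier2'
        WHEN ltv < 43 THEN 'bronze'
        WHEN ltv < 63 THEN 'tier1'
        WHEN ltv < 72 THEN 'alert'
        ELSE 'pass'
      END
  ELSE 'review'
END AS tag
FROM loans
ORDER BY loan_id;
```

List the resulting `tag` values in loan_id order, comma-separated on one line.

pass, review, review, review, pass, review, pass, review, normal, review, review, review

loan_id=100: status='paid' → inner[rate_bp >= 1407] → pass
loan_id=101: status='current' → outer ELSE → review
loan_id=102: status='current' → outer ELSE → review
loan_id=103: status='default' → outer ELSE → review
loan_id=104: status='paid' → inner[rate_bp >= 1407] → pass
loan_id=105: status='default' → outer ELSE → review
loan_id=106: status='late' → inner[ELSE] → pass
loan_id=107: status='current' → outer ELSE → review
loan_id=108: status='paid' → inner[rate_bp >= 485] → normal
loan_id=109: status='current' → outer ELSE → review
loan_id=110: status='grace' → outer ELSE → review
loan_id=111: status='grace' → outer ELSE → review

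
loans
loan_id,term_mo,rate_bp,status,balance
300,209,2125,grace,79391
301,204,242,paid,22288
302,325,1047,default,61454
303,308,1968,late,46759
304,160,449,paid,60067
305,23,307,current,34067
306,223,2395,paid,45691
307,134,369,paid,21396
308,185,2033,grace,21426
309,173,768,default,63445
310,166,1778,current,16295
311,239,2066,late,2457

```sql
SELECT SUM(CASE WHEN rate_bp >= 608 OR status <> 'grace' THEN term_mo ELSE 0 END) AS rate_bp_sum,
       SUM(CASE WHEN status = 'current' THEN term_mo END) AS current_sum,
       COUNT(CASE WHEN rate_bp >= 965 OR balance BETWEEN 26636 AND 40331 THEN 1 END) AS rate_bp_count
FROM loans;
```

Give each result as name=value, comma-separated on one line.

rate_bp_sum=2349, current_sum=189, rate_bp_count=8

[rate_bp_sum: rate_bp >= 608 OR status <> 'grace']
loan_id=300: ✓ → 209
loan_id=301: ✓ → 204
loan_id=302: ✓ → 325
loan_id=303: ✓ → 308
loan_id=304: ✓ → 160
loan_id=305: ✓ → 23
loan_id=306: ✓ → 223
loan_id=307: ✓ → 134
loan_id=308: ✓ → 185
loan_id=309: ✓ → 173
loan_id=310: ✓ → 166
loan_id=311: ✓ → 239
rate_bp_sum = 209 + 204 + 325 + 308 + 160 + 23 + 223 + 134 + 185 + 173 + 166 + 239 = 2349
—
[current_sum: status = 'current']
loan_id=300: ✗
loan_id=301: ✗
loan_id=302: ✗
loan_id=303: ✗
loan_id=304: ✗
loan_id=305: ✓ → 23
loan_id=306: ✗
loan_id=307: ✗
loan_id=308: ✗
loan_id=309: ✗
loan_id=310: ✓ → 166
loan_id=311: ✗
current_sum = 23 + 166 = 189
—
[rate_bp_count: rate_bp >= 965 OR balance BETWEEN 26636 AND 40331]
loan_id=300: ✓ → 1
loan_id=301: ✗
loan_id=302: ✓ → 1
loan_id=303: ✓ → 1
loan_id=304: ✗
loan_id=305: ✓ → 1
loan_id=306: ✓ → 1
loan_id=307: ✗
loan_id=308: ✓ → 1
loan_id=309: ✗
loan_id=310: ✓ → 1
loan_id=311: ✓ → 1
rate_bp_count = COUNT(1, 1, 1, 1, 1, 1, 1, 1) = 8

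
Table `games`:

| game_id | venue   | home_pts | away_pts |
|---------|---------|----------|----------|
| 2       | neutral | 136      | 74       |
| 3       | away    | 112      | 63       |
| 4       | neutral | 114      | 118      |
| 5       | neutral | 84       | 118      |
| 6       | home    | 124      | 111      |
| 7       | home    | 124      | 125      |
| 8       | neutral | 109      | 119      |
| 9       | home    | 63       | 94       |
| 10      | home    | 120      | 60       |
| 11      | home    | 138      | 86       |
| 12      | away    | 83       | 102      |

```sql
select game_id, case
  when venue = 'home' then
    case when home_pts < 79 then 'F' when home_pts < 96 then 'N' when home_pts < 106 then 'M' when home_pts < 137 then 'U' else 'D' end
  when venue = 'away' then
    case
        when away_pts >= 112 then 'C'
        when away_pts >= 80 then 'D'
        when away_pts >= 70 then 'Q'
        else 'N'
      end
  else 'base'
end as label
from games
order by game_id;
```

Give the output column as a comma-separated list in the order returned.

game_id=2: venue='neutral' → outer ELSE → base
game_id=3: venue='away' → inner[ELSE] → N
game_id=4: venue='neutral' → outer ELSE → base
game_id=5: venue='neutral' → outer ELSE → base
game_id=6: venue='home' → inner[home_pts < 137] → U
game_id=7: venue='home' → inner[home_pts < 137] → U
game_id=8: venue='neutral' → outer ELSE → base
game_id=9: venue='home' → inner[home_pts < 79] → F
game_id=10: venue='home' → inner[home_pts < 137] → U
game_id=11: venue='home' → inner[ELSE] → D
game_id=12: venue='away' → inner[away_pts >= 80] → D

base, N, base, base, U, U, base, F, U, D, D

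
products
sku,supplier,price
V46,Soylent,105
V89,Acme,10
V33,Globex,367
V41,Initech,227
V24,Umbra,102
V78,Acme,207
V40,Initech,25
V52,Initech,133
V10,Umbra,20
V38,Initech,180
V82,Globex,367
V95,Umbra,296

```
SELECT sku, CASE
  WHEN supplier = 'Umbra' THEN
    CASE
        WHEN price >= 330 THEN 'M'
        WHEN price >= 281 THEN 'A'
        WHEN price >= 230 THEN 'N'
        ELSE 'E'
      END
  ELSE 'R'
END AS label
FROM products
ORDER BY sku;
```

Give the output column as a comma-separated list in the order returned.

E, E, R, R, R, R, R, R, R, R, R, A

sku=V10: supplier='Umbra' → inner[ELSE] → E
sku=V24: supplier='Umbra' → inner[ELSE] → E
sku=V33: supplier='Globex' → outer ELSE → R
sku=V38: supplier='Initech' → outer ELSE → R
sku=V40: supplier='Initech' → outer ELSE → R
sku=V41: supplier='Initech' → outer ELSE → R
sku=V46: supplier='Soylent' → outer ELSE → R
sku=V52: supplier='Initech' → outer ELSE → R
sku=V78: supplier='Acme' → outer ELSE → R
sku=V82: supplier='Globex' → outer ELSE → R
sku=V89: supplier='Acme' → outer ELSE → R
sku=V95: supplier='Umbra' → inner[price >= 281] → A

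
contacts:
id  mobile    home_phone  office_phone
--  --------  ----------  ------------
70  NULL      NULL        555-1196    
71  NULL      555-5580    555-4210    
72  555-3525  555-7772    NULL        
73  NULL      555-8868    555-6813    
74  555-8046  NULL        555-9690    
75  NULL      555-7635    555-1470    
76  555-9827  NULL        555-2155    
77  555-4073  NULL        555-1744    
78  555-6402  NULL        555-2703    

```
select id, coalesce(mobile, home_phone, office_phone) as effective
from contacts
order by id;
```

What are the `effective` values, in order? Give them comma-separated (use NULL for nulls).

555-1196, 555-5580, 555-3525, 555-8868, 555-8046, 555-7635, 555-9827, 555-4073, 555-6402

id=70: mobile=NULL, home_phone=NULL, office_phone=555-1196 → 555-1196
id=71: mobile=NULL, home_phone=555-5580 → 555-5580
id=72: mobile=555-3525 → 555-3525
id=73: mobile=NULL, home_phone=555-8868 → 555-8868
id=74: mobile=555-8046 → 555-8046
id=75: mobile=NULL, home_phone=555-7635 → 555-7635
id=76: mobile=555-9827 → 555-9827
id=77: mobile=555-4073 → 555-4073
id=78: mobile=555-6402 → 555-6402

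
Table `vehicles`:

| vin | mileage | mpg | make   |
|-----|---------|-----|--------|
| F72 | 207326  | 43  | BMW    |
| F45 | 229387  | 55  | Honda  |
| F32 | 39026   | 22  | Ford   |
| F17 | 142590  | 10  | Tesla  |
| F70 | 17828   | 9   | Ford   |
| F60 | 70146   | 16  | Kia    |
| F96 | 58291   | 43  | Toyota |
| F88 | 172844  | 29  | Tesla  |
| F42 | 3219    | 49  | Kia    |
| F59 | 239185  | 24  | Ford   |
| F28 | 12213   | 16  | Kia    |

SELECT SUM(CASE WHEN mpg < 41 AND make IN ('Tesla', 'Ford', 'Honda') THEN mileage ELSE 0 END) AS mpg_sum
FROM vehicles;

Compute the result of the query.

vin=F72: ✗
vin=F45: ✗
vin=F32: ✓ → 39026
vin=F17: ✓ → 142590
vin=F70: ✓ → 17828
vin=F60: ✗
vin=F96: ✗
vin=F88: ✓ → 172844
vin=F42: ✗
vin=F59: ✓ → 239185
vin=F28: ✗
mpg_sum = 39026 + 142590 + 17828 + 172844 + 239185 = 611473

611473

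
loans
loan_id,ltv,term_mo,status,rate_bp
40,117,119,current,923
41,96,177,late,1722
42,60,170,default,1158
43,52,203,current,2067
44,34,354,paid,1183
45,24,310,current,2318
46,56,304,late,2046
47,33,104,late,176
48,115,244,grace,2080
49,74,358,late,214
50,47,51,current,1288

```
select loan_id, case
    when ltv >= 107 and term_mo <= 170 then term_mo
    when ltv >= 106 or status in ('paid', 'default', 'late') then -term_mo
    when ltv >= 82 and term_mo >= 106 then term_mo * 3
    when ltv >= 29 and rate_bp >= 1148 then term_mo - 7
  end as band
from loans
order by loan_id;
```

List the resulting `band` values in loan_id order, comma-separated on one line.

loan_id=40: ltv >= 107 and term_mo <= 170 → 119
loan_id=41: ltv >= 106 or status in ('paid', 'default', 'late') → -177
loan_id=42: ltv >= 106 or status in ('paid', 'default', 'late') → -170
loan_id=43: ltv >= 29 and rate_bp >= 1148 → 196
loan_id=44: ltv >= 106 or status in ('paid', 'default', 'late') → -354
loan_id=45: (no match → NULL) → NULL
loan_id=46: ltv >= 106 or status in ('paid', 'default', 'late') → -304
loan_id=47: ltv >= 106 or status in ('paid', 'default', 'late') → -104
loan_id=48: ltv >= 106 or status in ('paid', 'default', 'late') → -244
loan_id=49: ltv >= 106 or status in ('paid', 'default', 'late') → -358
loan_id=50: ltv >= 29 and rate_bp >= 1148 → 44

119, -177, -170, 196, -354, NULL, -304, -104, -244, -358, 44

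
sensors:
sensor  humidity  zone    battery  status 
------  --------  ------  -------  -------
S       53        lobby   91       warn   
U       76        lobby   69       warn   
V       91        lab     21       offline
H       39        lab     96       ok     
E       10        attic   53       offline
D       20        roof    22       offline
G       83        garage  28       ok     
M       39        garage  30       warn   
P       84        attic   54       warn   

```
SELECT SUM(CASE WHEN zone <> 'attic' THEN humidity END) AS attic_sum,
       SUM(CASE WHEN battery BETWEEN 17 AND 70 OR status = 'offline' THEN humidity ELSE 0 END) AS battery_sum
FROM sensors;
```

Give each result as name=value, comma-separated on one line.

[attic_sum: zone <> 'attic']
sensor=S: ✓ → 53
sensor=U: ✓ → 76
sensor=V: ✓ → 91
sensor=H: ✓ → 39
sensor=E: ✗
sensor=D: ✓ → 20
sensor=G: ✓ → 83
sensor=M: ✓ → 39
sensor=P: ✗
attic_sum = 53 + 76 + 91 + 39 + 20 + 83 + 39 = 401
—
[battery_sum: battery BETWEEN 17 AND 70 OR status = 'offline']
sensor=S: ✗
sensor=U: ✓ → 76
sensor=V: ✓ → 91
sensor=H: ✗
sensor=E: ✓ → 10
sensor=D: ✓ → 20
sensor=G: ✓ → 83
sensor=M: ✓ → 39
sensor=P: ✓ → 84
battery_sum = 76 + 91 + 10 + 20 + 83 + 39 + 84 = 403

attic_sum=401, battery_sum=403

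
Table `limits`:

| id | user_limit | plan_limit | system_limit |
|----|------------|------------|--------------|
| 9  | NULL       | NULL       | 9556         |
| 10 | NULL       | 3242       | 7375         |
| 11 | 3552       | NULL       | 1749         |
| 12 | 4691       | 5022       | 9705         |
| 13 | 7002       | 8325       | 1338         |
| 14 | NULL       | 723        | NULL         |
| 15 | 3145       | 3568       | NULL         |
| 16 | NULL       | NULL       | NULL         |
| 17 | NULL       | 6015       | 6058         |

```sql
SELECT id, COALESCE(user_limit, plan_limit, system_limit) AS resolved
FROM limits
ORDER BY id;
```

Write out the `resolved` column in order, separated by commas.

9556, 3242, 3552, 4691, 7002, 723, 3145, NULL, 6015

id=9: user_limit=NULL, plan_limit=NULL, system_limit=9556 → 9556
id=10: user_limit=NULL, plan_limit=3242 → 3242
id=11: user_limit=3552 → 3552
id=12: user_limit=4691 → 4691
id=13: user_limit=7002 → 7002
id=14: user_limit=NULL, plan_limit=723 → 723
id=15: user_limit=3145 → 3145
id=16: user_limit=NULL, plan_limit=NULL, system_limit=NULL (all NULL) → NULL
id=17: user_limit=NULL, plan_limit=6015 → 6015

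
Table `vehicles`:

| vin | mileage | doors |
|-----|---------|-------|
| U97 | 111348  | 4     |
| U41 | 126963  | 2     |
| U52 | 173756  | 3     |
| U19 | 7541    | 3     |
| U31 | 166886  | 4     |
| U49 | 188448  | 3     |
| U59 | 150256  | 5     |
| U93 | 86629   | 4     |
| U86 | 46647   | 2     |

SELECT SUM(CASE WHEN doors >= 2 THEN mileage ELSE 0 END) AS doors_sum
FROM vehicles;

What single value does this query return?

vin=U97: ✓ → 111348
vin=U41: ✓ → 126963
vin=U52: ✓ → 173756
vin=U19: ✓ → 7541
vin=U31: ✓ → 166886
vin=U49: ✓ → 188448
vin=U59: ✓ → 150256
vin=U93: ✓ → 86629
vin=U86: ✓ → 46647
doors_sum = 111348 + 126963 + 173756 + 7541 + 166886 + 188448 + 150256 + 86629 + 46647 = 1058474

1058474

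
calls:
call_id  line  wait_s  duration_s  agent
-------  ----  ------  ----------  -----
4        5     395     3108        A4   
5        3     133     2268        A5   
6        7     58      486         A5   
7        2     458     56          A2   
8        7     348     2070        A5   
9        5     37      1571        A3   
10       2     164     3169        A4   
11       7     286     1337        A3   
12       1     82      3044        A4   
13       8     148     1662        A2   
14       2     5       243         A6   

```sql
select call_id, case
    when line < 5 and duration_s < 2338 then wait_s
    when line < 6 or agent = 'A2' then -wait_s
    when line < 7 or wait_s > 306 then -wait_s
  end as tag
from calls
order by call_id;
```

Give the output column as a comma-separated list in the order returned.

call_id=4: line < 6 or agent = 'A2' → -395
call_id=5: line < 5 and duration_s < 2338 → 133
call_id=6: (no match → NULL) → NULL
call_id=7: line < 5 and duration_s < 2338 → 458
call_id=8: line < 7 or wait_s > 306 → -348
call_id=9: line < 6 or agent = 'A2' → -37
call_id=10: line < 6 or agent = 'A2' → -164
call_id=11: (no match → NULL) → NULL
call_id=12: line < 6 or agent = 'A2' → -82
call_id=13: line < 6 or agent = 'A2' → -148
call_id=14: line < 5 and duration_s < 2338 → 5

-395, 133, NULL, 458, -348, -37, -164, NULL, -82, -148, 5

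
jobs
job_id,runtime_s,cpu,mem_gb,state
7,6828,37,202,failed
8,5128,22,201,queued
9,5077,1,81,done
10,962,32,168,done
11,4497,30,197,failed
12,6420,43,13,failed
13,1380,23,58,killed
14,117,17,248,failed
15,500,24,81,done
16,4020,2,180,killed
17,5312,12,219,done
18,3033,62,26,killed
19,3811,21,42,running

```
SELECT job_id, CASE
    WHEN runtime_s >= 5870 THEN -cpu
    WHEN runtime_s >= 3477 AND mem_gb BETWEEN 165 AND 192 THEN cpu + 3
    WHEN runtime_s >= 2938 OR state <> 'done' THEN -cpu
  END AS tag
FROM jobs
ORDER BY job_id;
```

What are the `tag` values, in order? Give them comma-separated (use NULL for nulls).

job_id=7: runtime_s >= 5870 → -37
job_id=8: runtime_s >= 2938 OR state <> 'done' → -22
job_id=9: runtime_s >= 2938 OR state <> 'done' → -1
job_id=10: (no match → NULL) → NULL
job_id=11: runtime_s >= 2938 OR state <> 'done' → -30
job_id=12: runtime_s >= 5870 → -43
job_id=13: runtime_s >= 2938 OR state <> 'done' → -23
job_id=14: runtime_s >= 2938 OR state <> 'done' → -17
job_id=15: (no match → NULL) → NULL
job_id=16: runtime_s >= 3477 AND mem_gb BETWEEN 165 AND 192 → 5
job_id=17: runtime_s >= 2938 OR state <> 'done' → -12
job_id=18: runtime_s >= 2938 OR state <> 'done' → -62
job_id=19: runtime_s >= 2938 OR state <> 'done' → -21

-37, -22, -1, NULL, -30, -43, -23, -17, NULL, 5, -12, -62, -21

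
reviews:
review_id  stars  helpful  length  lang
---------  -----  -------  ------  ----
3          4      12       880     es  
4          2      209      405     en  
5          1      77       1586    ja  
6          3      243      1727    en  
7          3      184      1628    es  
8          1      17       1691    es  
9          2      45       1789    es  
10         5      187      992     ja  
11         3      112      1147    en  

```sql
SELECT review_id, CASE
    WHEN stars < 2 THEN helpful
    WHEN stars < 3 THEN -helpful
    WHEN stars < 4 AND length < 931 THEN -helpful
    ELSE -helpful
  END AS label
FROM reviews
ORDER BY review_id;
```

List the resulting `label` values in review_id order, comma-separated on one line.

-12, -209, 77, -243, -184, 17, -45, -187, -112

review_id=3: ELSE → -12
review_id=4: stars < 3 → -209
review_id=5: stars < 2 → 77
review_id=6: ELSE → -243
review_id=7: ELSE → -184
review_id=8: stars < 2 → 17
review_id=9: stars < 3 → -45
review_id=10: ELSE → -187
review_id=11: ELSE → -112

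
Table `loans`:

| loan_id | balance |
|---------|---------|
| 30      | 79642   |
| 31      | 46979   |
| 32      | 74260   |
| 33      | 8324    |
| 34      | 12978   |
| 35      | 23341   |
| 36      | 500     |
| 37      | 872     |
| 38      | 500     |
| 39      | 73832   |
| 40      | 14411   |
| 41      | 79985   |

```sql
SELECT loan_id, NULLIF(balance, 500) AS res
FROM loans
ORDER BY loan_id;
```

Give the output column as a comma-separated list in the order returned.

79642, 46979, 74260, 8324, 12978, 23341, NULL, 872, NULL, 73832, 14411, 79985

loan_id=30: balance=79642 vs 500: differ → 79642
loan_id=31: balance=46979 vs 500: differ → 46979
loan_id=32: balance=74260 vs 500: differ → 74260
loan_id=33: balance=8324 vs 500: differ → 8324
loan_id=34: balance=12978 vs 500: differ → 12978
loan_id=35: balance=23341 vs 500: differ → 23341
loan_id=36: balance=500 vs 500: equal → NULL
loan_id=37: balance=872 vs 500: differ → 872
loan_id=38: balance=500 vs 500: equal → NULL
loan_id=39: balance=73832 vs 500: differ → 73832
loan_id=40: balance=14411 vs 500: differ → 14411
loan_id=41: balance=79985 vs 500: differ → 79985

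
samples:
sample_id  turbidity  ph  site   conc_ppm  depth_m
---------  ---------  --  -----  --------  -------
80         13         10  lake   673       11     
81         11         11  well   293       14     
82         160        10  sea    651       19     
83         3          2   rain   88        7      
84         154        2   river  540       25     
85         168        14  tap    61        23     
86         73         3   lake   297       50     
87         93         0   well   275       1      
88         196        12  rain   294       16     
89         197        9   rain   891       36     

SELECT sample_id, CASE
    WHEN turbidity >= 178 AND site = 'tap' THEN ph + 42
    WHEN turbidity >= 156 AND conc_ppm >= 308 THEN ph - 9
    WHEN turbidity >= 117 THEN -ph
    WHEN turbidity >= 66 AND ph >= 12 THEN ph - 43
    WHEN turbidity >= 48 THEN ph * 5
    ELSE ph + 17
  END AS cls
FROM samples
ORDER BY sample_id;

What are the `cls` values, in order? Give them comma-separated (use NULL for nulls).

sample_id=80: ELSE → 27
sample_id=81: ELSE → 28
sample_id=82: turbidity >= 156 AND conc_ppm >= 308 → 1
sample_id=83: ELSE → 19
sample_id=84: turbidity >= 117 → -2
sample_id=85: turbidity >= 117 → -14
sample_id=86: turbidity >= 48 → 15
sample_id=87: turbidity >= 48 → 0
sample_id=88: turbidity >= 117 → -12
sample_id=89: turbidity >= 156 AND conc_ppm >= 308 → 0

27, 28, 1, 19, -2, -14, 15, 0, -12, 0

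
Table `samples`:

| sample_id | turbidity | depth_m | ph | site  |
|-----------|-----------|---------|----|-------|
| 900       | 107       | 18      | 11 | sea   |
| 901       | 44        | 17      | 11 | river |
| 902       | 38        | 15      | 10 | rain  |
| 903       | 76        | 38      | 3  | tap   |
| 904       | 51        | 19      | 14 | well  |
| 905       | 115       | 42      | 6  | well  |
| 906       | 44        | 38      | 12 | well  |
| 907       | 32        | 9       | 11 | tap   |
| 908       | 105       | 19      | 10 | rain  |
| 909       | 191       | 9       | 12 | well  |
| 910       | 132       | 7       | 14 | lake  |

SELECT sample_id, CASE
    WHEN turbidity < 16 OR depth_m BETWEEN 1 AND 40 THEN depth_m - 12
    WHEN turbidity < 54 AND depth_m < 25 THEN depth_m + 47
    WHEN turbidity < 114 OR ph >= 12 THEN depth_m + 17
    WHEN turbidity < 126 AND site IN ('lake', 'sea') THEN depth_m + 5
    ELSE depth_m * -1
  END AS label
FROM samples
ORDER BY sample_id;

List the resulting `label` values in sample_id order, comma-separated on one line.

sample_id=900: turbidity < 16 OR depth_m BETWEEN 1 AND 40 → 6
sample_id=901: turbidity < 16 OR depth_m BETWEEN 1 AND 40 → 5
sample_id=902: turbidity < 16 OR depth_m BETWEEN 1 AND 40 → 3
sample_id=903: turbidity < 16 OR depth_m BETWEEN 1 AND 40 → 26
sample_id=904: turbidity < 16 OR depth_m BETWEEN 1 AND 40 → 7
sample_id=905: ELSE → -42
sample_id=906: turbidity < 16 OR depth_m BETWEEN 1 AND 40 → 26
sample_id=907: turbidity < 16 OR depth_m BETWEEN 1 AND 40 → -3
sample_id=908: turbidity < 16 OR depth_m BETWEEN 1 AND 40 → 7
sample_id=909: turbidity < 16 OR depth_m BETWEEN 1 AND 40 → -3
sample_id=910: turbidity < 16 OR depth_m BETWEEN 1 AND 40 → -5

6, 5, 3, 26, 7, -42, 26, -3, 7, -3, -5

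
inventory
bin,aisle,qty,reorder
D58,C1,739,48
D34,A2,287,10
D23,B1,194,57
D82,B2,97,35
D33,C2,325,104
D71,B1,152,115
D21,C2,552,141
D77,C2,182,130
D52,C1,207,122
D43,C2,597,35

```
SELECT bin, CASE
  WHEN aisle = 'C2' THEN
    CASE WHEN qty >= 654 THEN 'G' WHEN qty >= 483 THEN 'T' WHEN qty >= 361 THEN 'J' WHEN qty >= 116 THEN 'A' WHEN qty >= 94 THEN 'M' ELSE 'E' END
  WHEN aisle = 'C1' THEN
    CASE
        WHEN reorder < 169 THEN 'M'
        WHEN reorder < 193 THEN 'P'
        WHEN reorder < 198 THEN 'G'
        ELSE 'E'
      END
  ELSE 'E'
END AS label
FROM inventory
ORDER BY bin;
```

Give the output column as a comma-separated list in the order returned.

T, E, A, E, T, M, M, E, A, E

bin=D21: aisle='C2' → inner[qty >= 483] → T
bin=D23: aisle='B1' → outer ELSE → E
bin=D33: aisle='C2' → inner[qty >= 116] → A
bin=D34: aisle='A2' → outer ELSE → E
bin=D43: aisle='C2' → inner[qty >= 483] → T
bin=D52: aisle='C1' → inner[reorder < 169] → M
bin=D58: aisle='C1' → inner[reorder < 169] → M
bin=D71: aisle='B1' → outer ELSE → E
bin=D77: aisle='C2' → inner[qty >= 116] → A
bin=D82: aisle='B2' → outer ELSE → E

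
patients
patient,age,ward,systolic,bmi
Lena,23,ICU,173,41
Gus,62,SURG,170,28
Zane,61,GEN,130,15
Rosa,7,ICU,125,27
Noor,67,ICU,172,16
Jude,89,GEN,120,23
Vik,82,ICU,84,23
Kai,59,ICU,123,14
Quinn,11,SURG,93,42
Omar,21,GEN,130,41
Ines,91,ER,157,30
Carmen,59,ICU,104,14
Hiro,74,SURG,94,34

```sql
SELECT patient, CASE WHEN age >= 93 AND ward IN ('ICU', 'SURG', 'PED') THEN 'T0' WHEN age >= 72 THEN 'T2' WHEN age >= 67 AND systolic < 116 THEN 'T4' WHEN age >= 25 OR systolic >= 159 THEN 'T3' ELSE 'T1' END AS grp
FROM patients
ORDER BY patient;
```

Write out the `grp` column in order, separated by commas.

patient=Carmen: age >= 25 OR systolic >= 159 → T3
patient=Gus: age >= 25 OR systolic >= 159 → T3
patient=Hiro: age >= 72 → T2
patient=Ines: age >= 72 → T2
patient=Jude: age >= 72 → T2
patient=Kai: age >= 25 OR systolic >= 159 → T3
patient=Lena: age >= 25 OR systolic >= 159 → T3
patient=Noor: age >= 25 OR systolic >= 159 → T3
patient=Omar: ELSE → T1
patient=Quinn: ELSE → T1
patient=Rosa: ELSE → T1
patient=Vik: age >= 72 → T2
patient=Zane: age >= 25 OR systolic >= 159 → T3

T3, T3, T2, T2, T2, T3, T3, T3, T1, T1, T1, T2, T3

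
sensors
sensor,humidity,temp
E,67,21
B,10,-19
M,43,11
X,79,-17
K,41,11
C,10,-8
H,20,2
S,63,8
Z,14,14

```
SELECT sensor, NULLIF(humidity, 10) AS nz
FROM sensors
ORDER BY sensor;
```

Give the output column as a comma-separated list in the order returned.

NULL, NULL, 67, 20, 41, 43, 63, 79, 14

sensor=B: humidity=10 vs 10: equal → NULL
sensor=C: humidity=10 vs 10: equal → NULL
sensor=E: humidity=67 vs 10: differ → 67
sensor=H: humidity=20 vs 10: differ → 20
sensor=K: humidity=41 vs 10: differ → 41
sensor=M: humidity=43 vs 10: differ → 43
sensor=S: humidity=63 vs 10: differ → 63
sensor=X: humidity=79 vs 10: differ → 79
sensor=Z: humidity=14 vs 10: differ → 14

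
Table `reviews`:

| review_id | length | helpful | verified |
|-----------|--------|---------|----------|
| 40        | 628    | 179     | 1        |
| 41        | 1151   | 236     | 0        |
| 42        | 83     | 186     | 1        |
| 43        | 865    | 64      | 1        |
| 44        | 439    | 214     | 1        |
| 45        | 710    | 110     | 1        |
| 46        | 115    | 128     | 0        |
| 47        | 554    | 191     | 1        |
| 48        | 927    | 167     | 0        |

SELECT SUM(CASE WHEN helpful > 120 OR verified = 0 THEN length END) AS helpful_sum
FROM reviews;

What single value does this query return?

3897

review_id=40: ✓ → 628
review_id=41: ✓ → 1151
review_id=42: ✓ → 83
review_id=43: ✗
review_id=44: ✓ → 439
review_id=45: ✗
review_id=46: ✓ → 115
review_id=47: ✓ → 554
review_id=48: ✓ → 927
helpful_sum = 628 + 1151 + 83 + 439 + 115 + 554 + 927 = 3897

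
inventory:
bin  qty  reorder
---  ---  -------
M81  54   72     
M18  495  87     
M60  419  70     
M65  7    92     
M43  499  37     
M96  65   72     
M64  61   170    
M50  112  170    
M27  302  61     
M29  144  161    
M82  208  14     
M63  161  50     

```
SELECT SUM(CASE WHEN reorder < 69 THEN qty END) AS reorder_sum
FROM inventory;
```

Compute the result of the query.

bin=M81: ✗
bin=M18: ✗
bin=M60: ✗
bin=M65: ✗
bin=M43: ✓ → 499
bin=M96: ✗
bin=M64: ✗
bin=M50: ✗
bin=M27: ✓ → 302
bin=M29: ✗
bin=M82: ✓ → 208
bin=M63: ✓ → 161
reorder_sum = 499 + 302 + 208 + 161 = 1170

1170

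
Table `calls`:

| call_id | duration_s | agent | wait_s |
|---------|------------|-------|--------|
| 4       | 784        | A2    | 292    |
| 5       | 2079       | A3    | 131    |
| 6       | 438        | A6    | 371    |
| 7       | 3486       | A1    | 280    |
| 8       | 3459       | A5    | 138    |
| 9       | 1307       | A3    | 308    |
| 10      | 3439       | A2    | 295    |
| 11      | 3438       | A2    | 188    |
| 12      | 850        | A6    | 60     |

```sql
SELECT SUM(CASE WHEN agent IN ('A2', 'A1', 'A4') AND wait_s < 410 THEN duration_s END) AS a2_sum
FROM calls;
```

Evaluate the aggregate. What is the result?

call_id=4: ✓ → 784
call_id=5: ✗
call_id=6: ✗
call_id=7: ✓ → 3486
call_id=8: ✗
call_id=9: ✗
call_id=10: ✓ → 3439
call_id=11: ✓ → 3438
call_id=12: ✗
a2_sum = 784 + 3486 + 3439 + 3438 = 11147

11147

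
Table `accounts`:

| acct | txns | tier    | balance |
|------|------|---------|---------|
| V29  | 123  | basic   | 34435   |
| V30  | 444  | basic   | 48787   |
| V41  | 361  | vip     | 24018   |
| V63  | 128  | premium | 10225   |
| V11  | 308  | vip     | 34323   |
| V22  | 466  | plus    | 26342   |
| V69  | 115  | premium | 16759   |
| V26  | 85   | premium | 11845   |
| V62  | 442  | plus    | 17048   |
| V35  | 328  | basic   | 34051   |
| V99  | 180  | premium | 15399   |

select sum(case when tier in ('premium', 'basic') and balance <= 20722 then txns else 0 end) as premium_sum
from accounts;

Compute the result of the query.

508

acct=V29: ✗
acct=V30: ✗
acct=V41: ✗
acct=V63: ✓ → 128
acct=V11: ✗
acct=V22: ✗
acct=V69: ✓ → 115
acct=V26: ✓ → 85
acct=V62: ✗
acct=V35: ✗
acct=V99: ✓ → 180
premium_sum = 128 + 115 + 85 + 180 = 508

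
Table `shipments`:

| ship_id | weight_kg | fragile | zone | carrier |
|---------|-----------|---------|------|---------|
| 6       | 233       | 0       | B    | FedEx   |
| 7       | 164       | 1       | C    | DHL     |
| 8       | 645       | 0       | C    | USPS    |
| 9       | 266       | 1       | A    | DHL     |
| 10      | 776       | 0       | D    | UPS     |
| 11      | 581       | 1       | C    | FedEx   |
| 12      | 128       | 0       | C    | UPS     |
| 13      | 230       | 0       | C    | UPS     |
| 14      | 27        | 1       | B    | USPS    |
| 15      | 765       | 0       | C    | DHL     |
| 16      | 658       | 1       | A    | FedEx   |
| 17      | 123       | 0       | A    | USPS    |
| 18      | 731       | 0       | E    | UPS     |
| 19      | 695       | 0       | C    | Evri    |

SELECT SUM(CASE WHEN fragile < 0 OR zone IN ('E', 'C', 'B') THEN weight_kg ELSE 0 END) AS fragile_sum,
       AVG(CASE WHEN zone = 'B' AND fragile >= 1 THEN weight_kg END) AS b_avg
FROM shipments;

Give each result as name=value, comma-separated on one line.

fragile_sum=4199, b_avg=27

[fragile_sum: fragile < 0 OR zone IN ('E', 'C', 'B')]
ship_id=6: ✓ → 233
ship_id=7: ✓ → 164
ship_id=8: ✓ → 645
ship_id=9: ✗
ship_id=10: ✗
ship_id=11: ✓ → 581
ship_id=12: ✓ → 128
ship_id=13: ✓ → 230
ship_id=14: ✓ → 27
ship_id=15: ✓ → 765
ship_id=16: ✗
ship_id=17: ✗
ship_id=18: ✓ → 731
ship_id=19: ✓ → 695
fragile_sum = 233 + 164 + 645 + 581 + 128 + 230 + 27 + 765 + 731 + 695 = 4199
—
[b_avg: zone = 'B' AND fragile >= 1]
ship_id=6: ✗
ship_id=7: ✗
ship_id=8: ✗
ship_id=9: ✗
ship_id=10: ✗
ship_id=11: ✗
ship_id=12: ✗
ship_id=13: ✗
ship_id=14: ✓ → 27
ship_id=15: ✗
ship_id=16: ✗
ship_id=17: ✗
ship_id=18: ✗
ship_id=19: ✗
b_avg = 27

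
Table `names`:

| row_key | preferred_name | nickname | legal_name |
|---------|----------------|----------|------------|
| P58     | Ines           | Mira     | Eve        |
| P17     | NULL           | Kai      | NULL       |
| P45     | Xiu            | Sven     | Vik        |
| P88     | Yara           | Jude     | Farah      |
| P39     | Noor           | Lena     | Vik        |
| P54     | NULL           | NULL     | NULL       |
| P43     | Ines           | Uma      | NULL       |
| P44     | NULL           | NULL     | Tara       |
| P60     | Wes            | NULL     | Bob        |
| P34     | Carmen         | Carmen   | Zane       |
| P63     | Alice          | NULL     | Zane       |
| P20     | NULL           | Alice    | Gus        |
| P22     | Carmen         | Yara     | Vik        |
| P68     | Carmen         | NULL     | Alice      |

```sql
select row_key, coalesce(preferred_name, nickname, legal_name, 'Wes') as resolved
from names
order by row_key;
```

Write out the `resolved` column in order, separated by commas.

row_key=P17: preferred_name=NULL, nickname=Kai → Kai
row_key=P20: preferred_name=NULL, nickname=Alice → Alice
row_key=P22: preferred_name=Carmen → Carmen
row_key=P34: preferred_name=Carmen → Carmen
row_key=P39: preferred_name=Noor → Noor
row_key=P43: preferred_name=Ines → Ines
row_key=P44: preferred_name=NULL, nickname=NULL, legal_name=Tara → Tara
row_key=P45: preferred_name=Xiu → Xiu
row_key=P54: preferred_name=NULL, nickname=NULL, legal_name=NULL, → literal Wes → Wes
row_key=P58: preferred_name=Ines → Ines
row_key=P60: preferred_name=Wes → Wes
row_key=P63: preferred_name=Alice → Alice
row_key=P68: preferred_name=Carmen → Carmen
row_key=P88: preferred_name=Yara → Yara

Kai, Alice, Carmen, Carmen, Noor, Ines, Tara, Xiu, Wes, Ines, Wes, Alice, Carmen, Yara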